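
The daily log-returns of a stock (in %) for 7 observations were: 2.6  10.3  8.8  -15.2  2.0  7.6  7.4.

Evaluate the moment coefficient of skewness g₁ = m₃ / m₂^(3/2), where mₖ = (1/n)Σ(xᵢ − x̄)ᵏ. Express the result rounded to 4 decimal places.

x̄ = (2.6 + 10.3 + 8.8 - 15.2 + 2.0 + 7.6 + 7.4) / 7 = 3.3571
deviations (xᵢ − x̄): -0.7571, 6.9429, 5.4429, -18.5571, -1.3571, 4.2429, 4.0429
Σ(xᵢ − x̄)² = 458.9571 ⇒ m₂ = 458.9571/7 = 65.56531
Σ(xᵢ − x̄)³ = -5755.0417 ⇒ m₃ = -5755.0417/7 = -822.14881
m₂^(3/2) = 65.56531^(1.5) = 530.89806
g₁ = m₃ / m₂^(3/2) = -822.14881 / 530.89806 ≈ -1.5486

-1.5486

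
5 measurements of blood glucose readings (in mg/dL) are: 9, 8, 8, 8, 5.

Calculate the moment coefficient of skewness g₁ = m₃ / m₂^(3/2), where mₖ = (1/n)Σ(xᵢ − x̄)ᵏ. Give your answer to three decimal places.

x̄ = (9 + 8 + 8 + 8 + 5) / 5 = 7.6000
deviations (xᵢ − x̄): 1.4000, 0.4000, 0.4000, 0.4000, -2.6000
Σ(xᵢ − x̄)² = 9.2000 ⇒ m₂ = 9.2000/5 = 1.84000
Σ(xᵢ − x̄)³ = -14.6400 ⇒ m₃ = -14.6400/5 = -2.92800
m₂^(3/2) = 1.84000^(1.5) = 2.49590
g₁ = m₃ / m₂^(3/2) = -2.92800 / 2.49590 ≈ -1.173

-1.173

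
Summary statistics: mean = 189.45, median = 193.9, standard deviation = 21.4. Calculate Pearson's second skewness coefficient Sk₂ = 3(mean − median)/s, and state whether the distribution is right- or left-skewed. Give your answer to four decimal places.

Sk₂ = 3(189.45 − 193.9) / 21.4 = 3 × -4.4500 / 21.4
    = -13.3500 / 21.4 ≈ -0.6238
Sk₂ < 0 ⇒ mean < median ⇒ left-skewed (negative skew).

-0.6238, left-skewed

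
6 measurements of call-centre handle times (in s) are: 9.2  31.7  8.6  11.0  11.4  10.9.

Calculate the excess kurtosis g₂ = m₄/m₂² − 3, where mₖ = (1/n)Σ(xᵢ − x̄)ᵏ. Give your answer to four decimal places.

1.0898

x̄ = 13.8000
Σ(xᵢ − x̄)² = 390.6200 ⇒ m₂ = 65.10333
Σ(xᵢ − x̄)⁴ = 104006.8466 ⇒ m₄ = 17334.47443
m₂² = 4238.44401
g₂ = m₄/m₂² − 3 = 4.08982 − 3 ≈ 1.0898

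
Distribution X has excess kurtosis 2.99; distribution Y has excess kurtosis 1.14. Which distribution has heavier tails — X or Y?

Higher excess kurtosis ⇒ heavier tails relative to the normal distribution.
2.99 vs 1.14: the larger is 2.99, so X has heavier tails.

X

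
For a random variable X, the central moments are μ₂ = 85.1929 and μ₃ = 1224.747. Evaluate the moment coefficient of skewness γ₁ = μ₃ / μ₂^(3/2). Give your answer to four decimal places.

σ = √μ₂ = √85.1929 = 9.23000
σ³ = μ₂^(3/2) = 786.33047
γ₁ = μ₃/σ³ = 1224.747 / 786.33047 ≈ 1.5575

1.5575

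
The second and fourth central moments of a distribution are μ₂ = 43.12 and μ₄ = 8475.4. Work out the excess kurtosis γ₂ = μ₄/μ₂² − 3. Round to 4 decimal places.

μ₂² = 43.12² = 1859.33440
μ₄/μ₂² = 8475.4 / 1859.33440 = 4.55830
γ₂ = 4.55830 − 3 ≈ 1.5583

1.5583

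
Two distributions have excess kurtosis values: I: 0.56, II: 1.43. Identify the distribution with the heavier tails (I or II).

II

Higher excess kurtosis ⇒ heavier tails relative to the normal distribution.
0.56 vs 1.43: the larger is 1.43, so II has heavier tails.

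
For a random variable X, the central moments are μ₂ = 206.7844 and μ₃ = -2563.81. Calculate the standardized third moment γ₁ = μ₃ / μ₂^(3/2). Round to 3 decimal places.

σ = √μ₂ = √206.7844 = 14.38000
σ³ = μ₂^(3/2) = 2973.55967
γ₁ = μ₃/σ³ = -2563.81 / 2973.55967 ≈ -0.862

-0.862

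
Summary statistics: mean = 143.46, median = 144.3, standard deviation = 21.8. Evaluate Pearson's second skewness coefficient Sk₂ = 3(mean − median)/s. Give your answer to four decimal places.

Sk₂ = 3(143.46 − 144.3) / 21.8 = 3 × -0.8400 / 21.8
    = -2.5200 / 21.8 ≈ -0.1156

-0.1156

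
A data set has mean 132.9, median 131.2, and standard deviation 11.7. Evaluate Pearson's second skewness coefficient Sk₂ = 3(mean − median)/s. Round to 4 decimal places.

0.4359

Sk₂ = 3(132.9 − 131.2) / 11.7 = 3 × 1.7000 / 11.7
    = 5.1000 / 11.7 ≈ 0.4359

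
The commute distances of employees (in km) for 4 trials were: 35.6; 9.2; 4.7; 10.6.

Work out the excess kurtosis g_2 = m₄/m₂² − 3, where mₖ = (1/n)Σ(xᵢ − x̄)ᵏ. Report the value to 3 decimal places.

-0.743

x̄ = 15.0250
Σ(xᵢ − x̄)² = 583.4475 ⇒ m₂ = 145.86188
Σ(xᵢ − x̄)⁴ = 192108.2655 ⇒ m₄ = 48027.06638
m₂² = 21275.68658
g_2 = m₄/m₂² − 3 = 2.25737 − 3 ≈ -0.743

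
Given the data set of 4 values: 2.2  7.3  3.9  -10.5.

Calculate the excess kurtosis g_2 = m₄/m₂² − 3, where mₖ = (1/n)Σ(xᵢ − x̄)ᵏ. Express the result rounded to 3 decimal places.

-0.832

x̄ = 0.7250
Σ(xᵢ − x̄)² = 181.4875 ⇒ m₂ = 45.37188
Σ(xᵢ − x̄)⁴ = 17851.3968 ⇒ m₄ = 4462.84920
m₂² = 2058.60704
g_2 = m₄/m₂² − 3 = 2.16790 − 3 ≈ -0.832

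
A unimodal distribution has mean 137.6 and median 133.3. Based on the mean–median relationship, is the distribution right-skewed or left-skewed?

mean − median = 137.6 − 133.3 = 4.3
mean > median ⇒ the longer tail is on the right ⇒ right-skewed (positively skewed).

right-skewed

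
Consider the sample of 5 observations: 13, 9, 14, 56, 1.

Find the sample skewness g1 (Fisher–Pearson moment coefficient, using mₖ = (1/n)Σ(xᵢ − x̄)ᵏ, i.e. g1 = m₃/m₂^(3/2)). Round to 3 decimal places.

1.281

x̄ = (13 + 9 + 14 + 56 + 1) / 5 = 18.6000
deviations (xᵢ − x̄): -5.6000, -9.6000, -4.6000, 37.4000, -17.6000
Σ(xᵢ − x̄)² = 1853.2000 ⇒ m₂ = 1853.2000/5 = 370.64000
Σ(xᵢ − x̄)³ = 45704.1600 ⇒ m₃ = 45704.1600/5 = 9140.83200
m₂^(3/2) = 370.64000^(1.5) = 7135.56605
g1 = m₃ / m₂^(3/2) = 9140.83200 / 7135.56605 ≈ 1.281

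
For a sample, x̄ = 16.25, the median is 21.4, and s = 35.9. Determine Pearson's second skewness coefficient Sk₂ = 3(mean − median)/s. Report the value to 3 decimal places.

Sk₂ = 3(16.25 − 21.4) / 35.9 = 3 × -5.1500 / 35.9
    = -15.4500 / 35.9 ≈ -0.430

-0.430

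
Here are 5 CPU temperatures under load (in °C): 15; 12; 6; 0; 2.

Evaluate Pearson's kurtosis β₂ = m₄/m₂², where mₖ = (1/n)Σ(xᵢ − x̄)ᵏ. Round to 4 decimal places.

1.4404

x̄ = 7.0000
Σ(xᵢ − x̄)² = 164.0000 ⇒ m₂ = 32.80000
Σ(xᵢ − x̄)⁴ = 7748.0000 ⇒ m₄ = 1549.60000
m₂² = 1075.84000
β₂ = m₄/m₂² = 1549.60000 / 1075.84000 ≈ 1.4404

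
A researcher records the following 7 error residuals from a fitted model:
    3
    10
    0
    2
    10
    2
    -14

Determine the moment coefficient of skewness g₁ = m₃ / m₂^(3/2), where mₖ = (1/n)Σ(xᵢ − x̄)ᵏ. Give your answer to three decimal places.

x̄ = (3 + 10 + 0 + 2 + 10 + 2 - 14) / 7 = 1.8571
deviations (xᵢ − x̄): 1.1429, 8.1429, -1.8571, 0.1429, 8.1429, 0.1429, -15.8571
Σ(xᵢ − x̄)² = 388.8571 ⇒ m₂ = 388.8571/7 = 55.55102
Σ(xᵢ − x̄)³ = -2912.3265 ⇒ m₃ = -2912.3265/7 = -416.04665
m₂^(3/2) = 55.55102^(1.5) = 414.03596
g₁ = m₃ / m₂^(3/2) = -416.04665 / 414.03596 ≈ -1.005

-1.005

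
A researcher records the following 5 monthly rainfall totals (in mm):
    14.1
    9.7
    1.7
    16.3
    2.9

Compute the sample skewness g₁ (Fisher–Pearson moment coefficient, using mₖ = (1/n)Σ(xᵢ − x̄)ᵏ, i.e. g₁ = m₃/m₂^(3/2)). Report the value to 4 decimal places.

x̄ = (14.1 + 9.7 + 1.7 + 16.3 + 2.9) / 5 = 8.9400
deviations (xᵢ − x̄): 5.1600, 0.7600, -7.2400, 7.3600, -6.0400
Σ(xᵢ − x̄)² = 170.2720 ⇒ m₂ = 170.2720/5 = 34.05440
Σ(xᵢ − x̄)³ = -63.3370 ⇒ m₃ = -63.3370/5 = -12.66739
m₂^(3/2) = 34.05440^(1.5) = 198.72836
g₁ = m₃ / m₂^(3/2) = -12.66739 / 198.72836 ≈ -0.0637

-0.0637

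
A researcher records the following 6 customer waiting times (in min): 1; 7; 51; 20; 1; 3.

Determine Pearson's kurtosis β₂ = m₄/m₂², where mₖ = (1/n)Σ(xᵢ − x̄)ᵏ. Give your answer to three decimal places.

x̄ = 13.8333
Σ(xᵢ − x̄)² = 1912.8333 ⇒ m₂ = 318.80556
Σ(xᵢ − x̄)⁴ = 1979807.1528 ⇒ m₄ = 329967.85880
m₂² = 101636.98225
β₂ = m₄/m₂² = 329967.85880 / 101636.98225 ≈ 3.247

3.247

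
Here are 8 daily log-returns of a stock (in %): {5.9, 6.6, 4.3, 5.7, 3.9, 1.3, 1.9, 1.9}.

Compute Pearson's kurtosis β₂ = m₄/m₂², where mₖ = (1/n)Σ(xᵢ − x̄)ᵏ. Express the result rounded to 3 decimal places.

x̄ = 3.9375
Σ(xᵢ − x̄)² = 29.4388 ⇒ m₂ = 3.67984
Σ(xᵢ − x̄)⁴ = 157.6129 ⇒ m₄ = 19.70161
m₂² = 13.54125
β₂ = m₄/m₂² = 19.70161 / 13.54125 ≈ 1.455

1.455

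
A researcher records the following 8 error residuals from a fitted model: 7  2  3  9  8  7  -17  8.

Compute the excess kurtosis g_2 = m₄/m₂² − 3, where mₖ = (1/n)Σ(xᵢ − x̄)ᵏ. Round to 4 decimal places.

2.2084

x̄ = 3.3750
Σ(xᵢ − x̄)² = 517.8750 ⇒ m₂ = 64.73438
Σ(xᵢ − x̄)⁴ = 174606.9316 ⇒ m₄ = 21825.86646
m₂² = 4190.53931
g_2 = m₄/m₂² − 3 = 5.20837 − 3 ≈ 2.2084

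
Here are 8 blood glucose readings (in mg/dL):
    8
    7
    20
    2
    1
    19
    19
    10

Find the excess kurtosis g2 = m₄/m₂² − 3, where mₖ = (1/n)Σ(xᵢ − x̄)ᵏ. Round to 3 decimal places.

-1.529

x̄ = 10.7500
Σ(xᵢ − x̄)² = 415.5000 ⇒ m₂ = 51.93750
Σ(xᵢ − x̄)⁴ = 31739.9063 ⇒ m₄ = 3967.48828
m₂² = 2697.50391
g2 = m₄/m₂² − 3 = 1.47080 − 3 ≈ -1.529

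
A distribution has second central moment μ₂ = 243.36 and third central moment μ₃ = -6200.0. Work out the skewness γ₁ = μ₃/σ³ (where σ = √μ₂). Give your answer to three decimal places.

-1.633

σ = √μ₂ = √243.36 = 15.60000
σ³ = μ₂^(3/2) = 3796.41600
γ₁ = μ₃/σ³ = -6200.0 / 3796.41600 ≈ -1.633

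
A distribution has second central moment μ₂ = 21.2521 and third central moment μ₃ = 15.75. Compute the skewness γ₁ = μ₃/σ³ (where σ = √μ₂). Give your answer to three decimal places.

0.161

σ = √μ₂ = √21.2521 = 4.61000
σ³ = μ₂^(3/2) = 97.97218
γ₁ = μ₃/σ³ = 15.75 / 97.97218 ≈ 0.161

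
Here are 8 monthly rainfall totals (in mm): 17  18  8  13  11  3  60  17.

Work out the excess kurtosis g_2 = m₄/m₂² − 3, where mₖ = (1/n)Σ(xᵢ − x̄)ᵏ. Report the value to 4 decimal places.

2.2509

x̄ = 18.3750
Σ(xᵢ − x̄)² = 2163.8750 ⇒ m₂ = 270.48438
Σ(xᵢ − x̄)⁴ = 3073310.7441 ⇒ m₄ = 384163.84302
m₂² = 73161.79712
g_2 = m₄/m₂² − 3 = 5.25088 − 3 ≈ 2.2509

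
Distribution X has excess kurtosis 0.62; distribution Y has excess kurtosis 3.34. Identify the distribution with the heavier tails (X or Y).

Higher excess kurtosis ⇒ heavier tails relative to the normal distribution.
0.62 vs 3.34: the larger is 3.34, so Y has heavier tails.

Y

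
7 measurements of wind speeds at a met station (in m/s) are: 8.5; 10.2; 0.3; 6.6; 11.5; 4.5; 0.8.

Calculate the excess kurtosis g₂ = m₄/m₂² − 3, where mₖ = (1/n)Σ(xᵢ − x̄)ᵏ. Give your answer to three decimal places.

-1.407

x̄ = 6.0571
Σ(xᵢ − x̄)² = 116.2571 ⇒ m₂ = 16.60816
Σ(xᵢ − x̄)⁴ = 3076.1828 ⇒ m₄ = 439.45468
m₂² = 275.83109
g₂ = m₄/m₂² − 3 = 1.59320 − 3 ≈ -1.407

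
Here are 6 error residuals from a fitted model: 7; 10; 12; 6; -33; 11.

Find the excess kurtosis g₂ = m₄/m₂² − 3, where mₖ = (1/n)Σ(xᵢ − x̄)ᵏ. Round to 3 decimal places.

1.073

x̄ = 2.1667
Σ(xᵢ − x̄)² = 1510.8333 ⇒ m₂ = 251.80556
Σ(xᵢ − x̄)⁴ = 1549378.1528 ⇒ m₄ = 258229.69213
m₂² = 63406.03781
g₂ = m₄/m₂² − 3 = 4.07264 − 3 ≈ 1.073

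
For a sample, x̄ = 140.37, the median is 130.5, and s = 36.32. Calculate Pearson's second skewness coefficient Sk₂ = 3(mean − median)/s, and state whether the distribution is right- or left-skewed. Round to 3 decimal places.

Sk₂ = 3(140.37 − 130.5) / 36.32 = 3 × 9.8700 / 36.32
    = 29.6100 / 36.32 ≈ 0.815
Sk₂ > 0 ⇒ mean > median ⇒ right-skewed (positive skew).

0.815, right-skewed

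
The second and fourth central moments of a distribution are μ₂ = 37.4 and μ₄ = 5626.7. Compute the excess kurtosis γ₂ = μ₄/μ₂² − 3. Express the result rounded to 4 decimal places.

1.0226

μ₂² = 37.4² = 1398.76000
μ₄/μ₂² = 5626.7 / 1398.76000 = 4.02263
γ₂ = 4.02263 − 3 ≈ 1.0226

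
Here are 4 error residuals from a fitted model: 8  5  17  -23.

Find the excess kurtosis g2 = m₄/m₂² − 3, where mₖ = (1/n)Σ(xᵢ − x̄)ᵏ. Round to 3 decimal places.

x̄ = 1.7500
Σ(xᵢ − x̄)² = 894.7500 ⇒ m₂ = 223.68750
Σ(xᵢ − x̄)⁴ = 430955.5781 ⇒ m₄ = 107738.89453
m₂² = 50036.09766
g2 = m₄/m₂² − 3 = 2.15322 − 3 ≈ -0.847

-0.847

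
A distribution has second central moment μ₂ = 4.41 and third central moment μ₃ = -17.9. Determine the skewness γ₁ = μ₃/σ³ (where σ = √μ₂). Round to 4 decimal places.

σ = √μ₂ = √4.41 = 2.10000
σ³ = μ₂^(3/2) = 9.26100
γ₁ = μ₃/σ³ = -17.9 / 9.26100 ≈ -1.9328

-1.9328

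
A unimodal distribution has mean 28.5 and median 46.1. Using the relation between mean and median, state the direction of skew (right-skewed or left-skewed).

mean − median = 28.5 − 46.1 = -17.6
mean < median ⇒ the longer tail is on the left ⇒ left-skewed (negatively skewed).

left-skewed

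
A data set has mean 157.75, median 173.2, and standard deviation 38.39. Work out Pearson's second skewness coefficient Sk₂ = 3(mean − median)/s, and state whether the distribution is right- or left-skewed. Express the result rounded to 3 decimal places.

-1.207, left-skewed

Sk₂ = 3(157.75 − 173.2) / 38.39 = 3 × -15.4500 / 38.39
    = -46.3500 / 38.39 ≈ -1.207
Sk₂ < 0 ⇒ mean < median ⇒ left-skewed (negative skew).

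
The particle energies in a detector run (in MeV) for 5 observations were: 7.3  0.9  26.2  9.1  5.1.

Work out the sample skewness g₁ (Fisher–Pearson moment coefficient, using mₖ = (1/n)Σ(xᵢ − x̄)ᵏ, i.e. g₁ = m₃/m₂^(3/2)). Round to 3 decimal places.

1.123

x̄ = (7.3 + 0.9 + 26.2 + 9.1 + 5.1) / 5 = 9.7200
deviations (xᵢ − x̄): -2.4200, -8.8200, 16.4800, -0.6200, -4.6200
Σ(xᵢ − x̄)² = 376.9680 ⇒ m₂ = 376.9680/5 = 75.39360
Σ(xᵢ − x̄)³ = 3676.6589 ⇒ m₃ = 3676.6589/5 = 735.33178
m₂^(3/2) = 75.39360^(1.5) = 654.63877
g₁ = m₃ / m₂^(3/2) = 735.33178 / 654.63877 ≈ 1.123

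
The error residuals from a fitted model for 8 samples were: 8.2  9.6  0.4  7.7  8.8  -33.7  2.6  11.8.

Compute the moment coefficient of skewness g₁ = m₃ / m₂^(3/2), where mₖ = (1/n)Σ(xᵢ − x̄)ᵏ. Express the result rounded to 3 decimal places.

-1.998

x̄ = (8.2 + 9.6 + 0.4 + 7.7 + 8.8 - 33.7 + 2.6 + 11.8) / 8 = 1.9250
deviations (xᵢ − x̄): 6.2750, 7.6750, -1.5250, 5.7750, 6.8750, -35.6250, 0.6750, 9.8750
Σ(xᵢ − x̄)² = 1548.3350 ⇒ m₂ = 1548.3350/8 = 193.54188
Σ(xᵢ − x̄)³ = -43036.6733 ⇒ m₃ = -43036.6733/8 = -5379.58416
m₂^(3/2) = 193.54188^(1.5) = 2692.54156
g₁ = m₃ / m₂^(3/2) = -5379.58416 / 2692.54156 ≈ -1.998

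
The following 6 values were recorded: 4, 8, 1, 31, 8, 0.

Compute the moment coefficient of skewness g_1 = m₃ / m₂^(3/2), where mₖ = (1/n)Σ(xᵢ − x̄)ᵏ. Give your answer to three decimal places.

x̄ = (4 + 8 + 1 + 31 + 8 + 0) / 6 = 8.6667
deviations (xᵢ − x̄): -4.6667, -0.6667, -7.6667, 22.3333, -0.6667, -8.6667
Σ(xᵢ − x̄)² = 655.3333 ⇒ m₂ = 655.3333/6 = 109.22222
Σ(xᵢ − x̄)³ = 9935.5556 ⇒ m₃ = 9935.5556/6 = 1655.92593
m₂^(3/2) = 109.22222^(1.5) = 1141.47528
g_1 = m₃ / m₂^(3/2) = 1655.92593 / 1141.47528 ≈ 1.451

1.451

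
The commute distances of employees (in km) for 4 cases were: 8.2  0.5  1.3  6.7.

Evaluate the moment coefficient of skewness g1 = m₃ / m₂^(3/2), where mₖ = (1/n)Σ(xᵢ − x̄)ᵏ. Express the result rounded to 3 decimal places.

0.054

x̄ = (8.2 + 0.5 + 1.3 + 6.7) / 4 = 4.1750
deviations (xᵢ − x̄): 4.0250, -3.6750, -2.8750, 2.5250
Σ(xᵢ − x̄)² = 44.3475 ⇒ m₂ = 44.3475/4 = 11.08688
Σ(xᵢ − x̄)³ = 7.9091 ⇒ m₃ = 7.9091/4 = 1.97728
m₂^(3/2) = 11.08688^(1.5) = 36.91592
g1 = m₃ / m₂^(3/2) = 1.97728 / 36.91592 ≈ 0.054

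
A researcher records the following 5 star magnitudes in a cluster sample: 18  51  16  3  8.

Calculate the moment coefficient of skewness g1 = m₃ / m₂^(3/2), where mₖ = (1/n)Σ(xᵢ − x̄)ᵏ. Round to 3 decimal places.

x̄ = (18 + 51 + 16 + 3 + 8) / 5 = 19.2000
deviations (xᵢ − x̄): -1.2000, 31.8000, -3.2000, -16.2000, -11.2000
Σ(xᵢ − x̄)² = 1410.8000 ⇒ m₂ = 1410.8000/5 = 282.16000
Σ(xᵢ − x̄)³ = 26466.4800 ⇒ m₃ = 26466.4800/5 = 5293.29600
m₂^(3/2) = 282.16000^(1.5) = 4739.61614
g1 = m₃ / m₂^(3/2) = 5293.29600 / 4739.61614 ≈ 1.117

1.117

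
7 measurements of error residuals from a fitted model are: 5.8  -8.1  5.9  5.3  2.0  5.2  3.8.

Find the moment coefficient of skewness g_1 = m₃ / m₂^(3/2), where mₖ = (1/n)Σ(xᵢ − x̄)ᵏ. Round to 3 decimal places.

-1.750

x̄ = (5.8 - 8.1 + 5.9 + 5.3 + 2.0 + 5.2 + 3.8) / 7 = 2.8429
deviations (xᵢ − x̄): 2.9571, -10.9429, 3.0571, 2.4571, -0.8429, 2.3571, 0.9571
Σ(xᵢ − x̄)² = 151.0571 ⇒ m₂ = 151.0571/7 = 21.57959
Σ(xᵢ − x̄)³ = -1227.7232 ⇒ m₃ = -1227.7232/7 = -175.38903
m₂^(3/2) = 21.57959^(1.5) = 100.24549
g_1 = m₃ / m₂^(3/2) = -175.38903 / 100.24549 ≈ -1.750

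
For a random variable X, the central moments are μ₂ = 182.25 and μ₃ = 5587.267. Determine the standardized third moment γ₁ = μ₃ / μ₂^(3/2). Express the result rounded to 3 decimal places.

σ = √μ₂ = √182.25 = 13.50000
σ³ = μ₂^(3/2) = 2460.37500
γ₁ = μ₃/σ³ = 5587.267 / 2460.37500 ≈ 2.271

2.271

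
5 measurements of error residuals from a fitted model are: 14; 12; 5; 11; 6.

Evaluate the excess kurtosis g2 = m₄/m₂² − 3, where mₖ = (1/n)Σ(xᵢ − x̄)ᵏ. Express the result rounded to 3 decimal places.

x̄ = 9.6000
Σ(xᵢ − x̄)² = 61.2000 ⇒ m₂ = 12.24000
Σ(xᵢ − x̄)⁴ = 1027.5360 ⇒ m₄ = 205.50720
m₂² = 149.81760
g2 = m₄/m₂² − 3 = 1.37172 − 3 ≈ -1.628

-1.628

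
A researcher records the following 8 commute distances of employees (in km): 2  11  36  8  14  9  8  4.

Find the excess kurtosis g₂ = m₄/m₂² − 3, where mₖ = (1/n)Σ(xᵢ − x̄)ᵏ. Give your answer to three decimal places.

x̄ = 11.5000
Σ(xᵢ − x̄)² = 784.0000 ⇒ m₂ = 98.00000
Σ(xᵢ − x̄)⁴ = 371987.5000 ⇒ m₄ = 46498.43750
m₂² = 9604.00000
g₂ = m₄/m₂² − 3 = 4.84157 − 3 ≈ 1.842

1.842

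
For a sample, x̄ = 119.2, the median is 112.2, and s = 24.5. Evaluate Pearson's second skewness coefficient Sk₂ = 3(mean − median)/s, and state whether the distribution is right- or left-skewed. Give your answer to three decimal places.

0.857, right-skewed

Sk₂ = 3(119.2 − 112.2) / 24.5 = 3 × 7.0000 / 24.5
    = 21.0000 / 24.5 ≈ 0.857
Sk₂ > 0 ⇒ mean > median ⇒ right-skewed (positive skew).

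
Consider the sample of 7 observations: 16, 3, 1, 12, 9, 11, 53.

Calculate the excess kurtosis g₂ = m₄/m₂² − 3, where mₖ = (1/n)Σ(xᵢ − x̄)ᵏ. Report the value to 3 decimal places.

1.408

x̄ = 15.0000
Σ(xᵢ − x̄)² = 1846.0000 ⇒ m₂ = 263.71429
Σ(xᵢ − x̄)⁴ = 2145922.0000 ⇒ m₄ = 306560.28571
m₂² = 69545.22449
g₂ = m₄/m₂² − 3 = 4.40807 − 3 ≈ 1.408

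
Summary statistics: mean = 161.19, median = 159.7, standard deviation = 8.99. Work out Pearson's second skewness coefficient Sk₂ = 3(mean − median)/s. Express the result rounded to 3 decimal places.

0.497

Sk₂ = 3(161.19 − 159.7) / 8.99 = 3 × 1.4900 / 8.99
    = 4.4700 / 8.99 ≈ 0.497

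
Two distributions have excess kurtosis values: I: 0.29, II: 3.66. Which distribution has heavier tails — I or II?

Higher excess kurtosis ⇒ heavier tails relative to the normal distribution.
0.29 vs 3.66: the larger is 3.66, so II has heavier tails.

II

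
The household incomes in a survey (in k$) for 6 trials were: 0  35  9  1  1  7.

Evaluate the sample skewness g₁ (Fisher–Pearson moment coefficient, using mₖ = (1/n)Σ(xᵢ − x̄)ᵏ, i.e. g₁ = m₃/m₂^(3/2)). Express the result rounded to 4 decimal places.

x̄ = (0 + 35 + 9 + 1 + 1 + 7) / 6 = 8.8333
deviations (xᵢ − x̄): -8.8333, 26.1667, 0.1667, -7.8333, -7.8333, -1.8333
Σ(xᵢ − x̄)² = 888.8333 ⇒ m₂ = 888.8333/6 = 148.13889
Σ(xᵢ − x̄)³ = 16259.4444 ⇒ m₃ = 16259.4444/6 = 2709.90741
m₂^(3/2) = 148.13889^(1.5) = 1803.03279
g₁ = m₃ / m₂^(3/2) = 2709.90741 / 1803.03279 ≈ 1.5030

1.5030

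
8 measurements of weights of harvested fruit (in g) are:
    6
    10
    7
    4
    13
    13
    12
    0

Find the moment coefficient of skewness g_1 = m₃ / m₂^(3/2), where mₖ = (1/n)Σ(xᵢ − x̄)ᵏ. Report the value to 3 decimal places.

-0.471

x̄ = (6 + 10 + 7 + 4 + 13 + 13 + 12 + 0) / 8 = 8.1250
deviations (xᵢ − x̄): -2.1250, 1.8750, -1.1250, -4.1250, 4.8750, 4.8750, 3.8750, -8.1250
Σ(xᵢ − x̄)² = 154.8750 ⇒ m₂ = 154.8750/8 = 19.35938
Σ(xᵢ − x̄)³ = -321.0938 ⇒ m₃ = -321.0938/8 = -40.13672
m₂^(3/2) = 19.35938^(1.5) = 85.17988
g_1 = m₃ / m₂^(3/2) = -40.13672 / 85.17988 ≈ -0.471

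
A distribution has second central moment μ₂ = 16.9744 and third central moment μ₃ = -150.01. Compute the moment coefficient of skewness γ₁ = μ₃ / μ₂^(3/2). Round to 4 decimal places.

-2.1450

σ = √μ₂ = √16.9744 = 4.12000
σ³ = μ₂^(3/2) = 69.93453
γ₁ = μ₃/σ³ = -150.01 / 69.93453 ≈ -2.1450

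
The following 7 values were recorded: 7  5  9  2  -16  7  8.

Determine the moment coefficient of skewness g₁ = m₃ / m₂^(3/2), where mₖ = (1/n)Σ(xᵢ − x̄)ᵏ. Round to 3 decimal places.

-1.771

x̄ = (7 + 5 + 9 + 2 - 16 + 7 + 8) / 7 = 3.1429
deviations (xᵢ − x̄): 3.8571, 1.8571, 5.8571, -1.1429, -19.1429, 3.8571, 4.8571
Σ(xᵢ − x̄)² = 458.8571 ⇒ m₂ = 458.8571/7 = 65.55102
Σ(xᵢ − x̄)³ = -6579.6735 ⇒ m₃ = -6579.6735/7 = -939.95335
m₂^(3/2) = 65.55102^(1.5) = 530.72456
g₁ = m₃ / m₂^(3/2) = -939.95335 / 530.72456 ≈ -1.771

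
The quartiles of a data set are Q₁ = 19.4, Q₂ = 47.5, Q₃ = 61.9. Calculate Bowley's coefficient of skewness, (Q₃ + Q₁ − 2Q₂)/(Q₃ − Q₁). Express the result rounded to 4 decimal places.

-0.3224

numerator: Q₃ + Q₁ − 2Q₂ = 61.9 + 19.4 − 2×47.5 = -13.7000
denominator: Q₃ − Q₁ = 61.9 − 19.4 = 42.5000
Bowley skewness = -13.7000 / 42.5000 ≈ -0.3224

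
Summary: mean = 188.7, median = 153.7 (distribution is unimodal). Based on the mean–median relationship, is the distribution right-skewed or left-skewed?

right-skewed

mean − median = 188.7 − 153.7 = 35.0
mean > median ⇒ the longer tail is on the right ⇒ right-skewed (positively skewed).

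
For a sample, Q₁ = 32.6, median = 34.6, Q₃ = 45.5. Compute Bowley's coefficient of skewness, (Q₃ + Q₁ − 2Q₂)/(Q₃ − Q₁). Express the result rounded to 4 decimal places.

0.6899

numerator: Q₃ + Q₁ − 2Q₂ = 45.5 + 32.6 − 2×34.6 = 8.9000
denominator: Q₃ − Q₁ = 45.5 − 32.6 = 12.9000
Bowley skewness = 8.9000 / 12.9000 ≈ 0.6899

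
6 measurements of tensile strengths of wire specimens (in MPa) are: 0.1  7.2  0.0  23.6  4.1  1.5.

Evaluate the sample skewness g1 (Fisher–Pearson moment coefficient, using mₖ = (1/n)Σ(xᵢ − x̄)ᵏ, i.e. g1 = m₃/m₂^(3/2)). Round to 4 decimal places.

1.4479

x̄ = (0.1 + 7.2 + 0.0 + 23.6 + 4.1 + 1.5) / 6 = 6.0833
deviations (xᵢ − x̄): -5.9833, 1.1167, -6.0833, 17.5167, -1.9833, -4.5833
Σ(xᵢ − x̄)² = 405.8283 ⇒ m₂ = 405.8283/6 = 67.63806
Σ(xᵢ − x̄)³ = 4832.6804 ⇒ m₃ = 4832.6804/6 = 805.44674
m₂^(3/2) = 67.63806^(1.5) = 556.27132
g1 = m₃ / m₂^(3/2) = 805.44674 / 556.27132 ≈ 1.4479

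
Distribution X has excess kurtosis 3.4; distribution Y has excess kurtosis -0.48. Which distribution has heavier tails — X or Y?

X

Higher excess kurtosis ⇒ heavier tails relative to the normal distribution.
3.4 vs -0.48: the larger is 3.4, so X has heavier tails. (X is leptokurtic — heavier-than-normal tails; the other is platykurtic.)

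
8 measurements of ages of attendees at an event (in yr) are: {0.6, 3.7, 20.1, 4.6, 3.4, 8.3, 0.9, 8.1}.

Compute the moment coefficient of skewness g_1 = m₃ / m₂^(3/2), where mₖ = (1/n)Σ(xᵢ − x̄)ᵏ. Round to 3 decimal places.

x̄ = (0.6 + 3.7 + 20.1 + 4.6 + 3.4 + 8.3 + 0.9 + 8.1) / 8 = 6.2125
deviations (xᵢ − x̄): -5.6125, -2.5125, 13.8875, -1.6125, -2.8125, 2.0875, -5.3125, 1.8875
Σ(xᵢ − x̄)² = 277.3288 ⇒ m₂ = 277.3288/8 = 34.66609
Σ(xᵢ − x̄)³ = 2325.1732 ⇒ m₃ = 2325.1732/8 = 290.64664
m₂^(3/2) = 34.66609^(1.5) = 204.10675
g_1 = m₃ / m₂^(3/2) = 290.64664 / 204.10675 ≈ 1.424

1.424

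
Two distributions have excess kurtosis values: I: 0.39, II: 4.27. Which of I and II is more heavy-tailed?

Higher excess kurtosis ⇒ heavier tails relative to the normal distribution.
0.39 vs 4.27: the larger is 4.27, so II has heavier tails.

II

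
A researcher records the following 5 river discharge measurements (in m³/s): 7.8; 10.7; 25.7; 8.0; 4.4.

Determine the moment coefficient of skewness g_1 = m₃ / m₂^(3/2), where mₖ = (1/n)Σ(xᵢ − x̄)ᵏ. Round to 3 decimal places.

1.233

x̄ = (7.8 + 10.7 + 25.7 + 8.0 + 4.4) / 5 = 11.3200
deviations (xᵢ − x̄): -3.5200, -0.6200, 14.3800, -3.3200, -6.9200
Σ(xᵢ − x̄)² = 278.4680 ⇒ m₂ = 278.4680/5 = 55.69360
Σ(xᵢ − x̄)³ = 2561.7389 ⇒ m₃ = 2561.7389/5 = 512.34778
m₂^(3/2) = 55.69360^(1.5) = 415.63100
g_1 = m₃ / m₂^(3/2) = 512.34778 / 415.63100 ≈ 1.233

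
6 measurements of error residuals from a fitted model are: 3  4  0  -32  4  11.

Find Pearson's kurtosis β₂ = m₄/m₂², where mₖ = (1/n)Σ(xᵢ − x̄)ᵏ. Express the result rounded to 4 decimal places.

x̄ = -1.6667
Σ(xᵢ − x̄)² = 1169.3333 ⇒ m₂ = 194.88889
Σ(xᵢ − x̄)⁴ = 874891.1111 ⇒ m₄ = 145815.18519
m₂² = 37981.67901
β₂ = m₄/m₂² = 145815.18519 / 37981.67901 ≈ 3.8391

3.8391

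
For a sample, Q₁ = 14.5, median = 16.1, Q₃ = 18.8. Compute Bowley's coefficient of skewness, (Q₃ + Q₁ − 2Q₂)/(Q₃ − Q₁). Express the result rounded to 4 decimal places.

numerator: Q₃ + Q₁ − 2Q₂ = 18.8 + 14.5 − 2×16.1 = 1.1000
denominator: Q₃ − Q₁ = 18.8 − 14.5 = 4.3000
Bowley skewness = 1.1000 / 4.3000 ≈ 0.2558

0.2558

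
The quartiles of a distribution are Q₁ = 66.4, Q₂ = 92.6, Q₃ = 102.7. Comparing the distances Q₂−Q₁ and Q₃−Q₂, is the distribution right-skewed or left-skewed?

Q₂ − Q₁ = 26.2;  Q₃ − Q₂ = 10.1
Q₂ − Q₁ > Q₃ − Q₂ ⇒ the lower half is more spread out ⇒ left-skewed.

left-skewed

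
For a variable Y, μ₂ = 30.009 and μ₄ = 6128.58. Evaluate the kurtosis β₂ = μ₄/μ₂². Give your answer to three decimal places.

6.805

μ₂² = 30.009² = 900.54008
μ₄/μ₂² = 6128.58 / 900.54008 = 6.80545
β₂ ≈ 6.805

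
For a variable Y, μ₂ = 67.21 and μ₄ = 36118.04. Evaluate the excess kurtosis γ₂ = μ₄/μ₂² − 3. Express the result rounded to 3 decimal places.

4.996

μ₂² = 67.21² = 4517.18410
μ₄/μ₂² = 36118.04 / 4517.18410 = 7.99570
γ₂ = 7.99570 − 3 ≈ 4.996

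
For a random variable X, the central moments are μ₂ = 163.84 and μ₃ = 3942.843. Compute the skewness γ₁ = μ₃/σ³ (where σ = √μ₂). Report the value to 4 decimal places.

σ = √μ₂ = √163.84 = 12.80000
σ³ = μ₂^(3/2) = 2097.15200
γ₁ = μ₃/σ³ = 3942.843 / 2097.15200 ≈ 1.8801

1.8801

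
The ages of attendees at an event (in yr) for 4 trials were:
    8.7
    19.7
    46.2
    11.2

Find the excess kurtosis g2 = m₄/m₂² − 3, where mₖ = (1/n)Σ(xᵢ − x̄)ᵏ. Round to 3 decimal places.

-0.884

x̄ = 21.4500
Σ(xᵢ − x̄)² = 883.2500 ⇒ m₂ = 220.81250
Σ(xᵢ − x̄)⁴ = 412706.8906 ⇒ m₄ = 103176.72266
m₂² = 48758.16016
g2 = m₄/m₂² − 3 = 2.11609 − 3 ≈ -0.884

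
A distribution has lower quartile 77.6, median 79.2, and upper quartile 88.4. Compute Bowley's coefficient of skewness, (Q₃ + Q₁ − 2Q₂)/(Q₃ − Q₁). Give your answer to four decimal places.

numerator: Q₃ + Q₁ − 2Q₂ = 88.4 + 77.6 − 2×79.2 = 7.6000
denominator: Q₃ − Q₁ = 88.4 − 77.6 = 10.8000
Bowley skewness = 7.6000 / 10.8000 ≈ 0.7037

0.7037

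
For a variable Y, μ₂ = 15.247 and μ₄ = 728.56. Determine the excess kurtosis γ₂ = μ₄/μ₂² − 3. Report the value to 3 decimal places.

0.134

μ₂² = 15.247² = 232.47101
μ₄/μ₂² = 728.56 / 232.47101 = 3.13398
γ₂ = 3.13398 − 3 ≈ 0.134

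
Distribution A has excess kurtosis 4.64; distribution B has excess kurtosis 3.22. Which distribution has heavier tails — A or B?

Higher excess kurtosis ⇒ heavier tails relative to the normal distribution.
4.64 vs 3.22: the larger is 4.64, so A has heavier tails.

A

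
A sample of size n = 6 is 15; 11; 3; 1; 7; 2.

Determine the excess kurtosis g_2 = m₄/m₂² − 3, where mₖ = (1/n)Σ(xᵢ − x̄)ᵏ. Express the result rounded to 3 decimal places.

x̄ = 6.5000
Σ(xᵢ − x̄)² = 155.5000 ⇒ m₂ = 25.91667
Σ(xᵢ − x̄)⁴ = 7105.3750 ⇒ m₄ = 1184.22917
m₂² = 671.67361
g_2 = m₄/m₂² − 3 = 1.76310 − 3 ≈ -1.237

-1.237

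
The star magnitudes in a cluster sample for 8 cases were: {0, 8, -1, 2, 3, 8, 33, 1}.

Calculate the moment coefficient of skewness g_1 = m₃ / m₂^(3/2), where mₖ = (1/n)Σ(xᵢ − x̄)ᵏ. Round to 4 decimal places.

x̄ = (0 + 8 - 1 + 2 + 3 + 8 + 33 + 1) / 8 = 6.7500
deviations (xᵢ − x̄): -6.7500, 1.2500, -7.7500, -4.7500, -3.7500, 1.2500, 26.2500, -5.7500
Σ(xᵢ − x̄)² = 867.5000 ⇒ m₂ = 867.5000/8 = 108.43750
Σ(xᵢ − x̄)³ = 16968.7500 ⇒ m₃ = 16968.7500/8 = 2121.09375
m₂^(3/2) = 108.43750^(1.5) = 1129.19578
g_1 = m₃ / m₂^(3/2) = 2121.09375 / 1129.19578 ≈ 1.8784

1.8784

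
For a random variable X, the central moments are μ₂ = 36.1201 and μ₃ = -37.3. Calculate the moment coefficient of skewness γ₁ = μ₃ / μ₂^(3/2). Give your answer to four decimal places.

σ = √μ₂ = √36.1201 = 6.01000
σ³ = μ₂^(3/2) = 217.08180
γ₁ = μ₃/σ³ = -37.3 / 217.08180 ≈ -0.1718

-0.1718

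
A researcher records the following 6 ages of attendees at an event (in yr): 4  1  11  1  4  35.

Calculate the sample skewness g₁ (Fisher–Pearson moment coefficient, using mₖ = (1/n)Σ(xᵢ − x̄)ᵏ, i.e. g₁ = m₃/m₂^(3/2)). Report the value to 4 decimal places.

1.5078

x̄ = (4 + 1 + 11 + 1 + 4 + 35) / 6 = 9.3333
deviations (xᵢ − x̄): -5.3333, -8.3333, 1.6667, -8.3333, -5.3333, 25.6667
Σ(xᵢ − x̄)² = 857.3333 ⇒ m₂ = 857.3333/6 = 142.88889
Σ(xᵢ − x̄)³ = 15452.4444 ⇒ m₃ = 15452.4444/6 = 2575.40741
m₂^(3/2) = 142.88889^(1.5) = 1708.03863
g₁ = m₃ / m₂^(3/2) = 2575.40741 / 1708.03863 ≈ 1.5078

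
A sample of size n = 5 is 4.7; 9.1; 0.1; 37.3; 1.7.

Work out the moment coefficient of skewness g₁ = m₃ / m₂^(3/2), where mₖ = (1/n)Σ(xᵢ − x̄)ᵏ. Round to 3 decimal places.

1.322

x̄ = (4.7 + 9.1 + 0.1 + 37.3 + 1.7) / 5 = 10.5800
deviations (xᵢ − x̄): -5.8800, -1.4800, -10.4800, 26.7200, -8.8800
Σ(xᵢ − x̄)² = 939.4080 ⇒ m₂ = 939.4080/5 = 187.88160
Σ(xᵢ − x̄)³ = 17019.1795 ⇒ m₃ = 17019.1795/5 = 3403.83590
m₂^(3/2) = 187.88160^(1.5) = 2575.29138
g₁ = m₃ / m₂^(3/2) = 3403.83590 / 2575.29138 ≈ 1.322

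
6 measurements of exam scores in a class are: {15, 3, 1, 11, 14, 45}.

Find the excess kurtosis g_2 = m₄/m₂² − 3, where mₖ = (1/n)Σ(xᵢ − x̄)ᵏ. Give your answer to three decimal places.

x̄ = 14.8333
Σ(xᵢ − x̄)² = 1256.8333 ⇒ m₂ = 209.47222
Σ(xᵢ − x̄)⁴ = 884593.8194 ⇒ m₄ = 147432.30324
m₂² = 43878.61188
g_2 = m₄/m₂² − 3 = 3.36000 − 3 ≈ 0.360

0.360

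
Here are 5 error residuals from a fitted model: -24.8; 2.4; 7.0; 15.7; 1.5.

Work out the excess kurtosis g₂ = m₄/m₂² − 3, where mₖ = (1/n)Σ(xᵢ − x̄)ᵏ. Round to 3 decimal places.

x̄ = 0.3600
Σ(xᵢ − x̄)² = 917.8920 ⇒ m₂ = 183.57840
Σ(xᵢ − x̄)⁴ = 458057.7426 ⇒ m₄ = 91611.54851
m₂² = 33701.02895
g₂ = m₄/m₂² − 3 = 2.71836 − 3 ≈ -0.282

-0.282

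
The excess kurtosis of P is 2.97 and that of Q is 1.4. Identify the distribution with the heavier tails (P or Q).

P

Higher excess kurtosis ⇒ heavier tails relative to the normal distribution.
2.97 vs 1.4: the larger is 2.97, so P has heavier tails.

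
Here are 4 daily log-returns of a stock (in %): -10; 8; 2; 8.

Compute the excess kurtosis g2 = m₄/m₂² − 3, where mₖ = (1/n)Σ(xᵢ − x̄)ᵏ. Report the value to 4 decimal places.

-1.0000

x̄ = 2.0000
Σ(xᵢ − x̄)² = 216.0000 ⇒ m₂ = 54.00000
Σ(xᵢ − x̄)⁴ = 23328.0000 ⇒ m₄ = 5832.00000
m₂² = 2916.00000
g2 = m₄/m₂² − 3 = 2.00000 − 3 ≈ -1.0000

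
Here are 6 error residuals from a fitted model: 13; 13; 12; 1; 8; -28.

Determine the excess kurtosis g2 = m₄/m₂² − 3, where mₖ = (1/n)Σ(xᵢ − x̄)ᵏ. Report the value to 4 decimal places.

x̄ = 3.1667
Σ(xᵢ − x̄)² = 1270.8333 ⇒ m₂ = 211.80556
Σ(xᵢ − x̄)⁴ = 968898.1528 ⇒ m₄ = 161483.02546
m₂² = 44861.59336
g2 = m₄/m₂² − 3 = 3.59958 − 3 ≈ 0.5996

0.5996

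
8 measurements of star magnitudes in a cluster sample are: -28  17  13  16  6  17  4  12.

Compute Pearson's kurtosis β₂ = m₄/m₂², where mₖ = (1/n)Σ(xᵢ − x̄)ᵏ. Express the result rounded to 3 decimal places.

4.984

x̄ = 7.1250
Σ(xᵢ − x̄)² = 1576.8750 ⇒ m₂ = 197.10938
Σ(xᵢ − x̄)⁴ = 1549253.3379 ⇒ m₄ = 193656.66724
m₂² = 38852.10571
β₂ = m₄/m₂² = 193656.66724 / 38852.10571 ≈ 4.984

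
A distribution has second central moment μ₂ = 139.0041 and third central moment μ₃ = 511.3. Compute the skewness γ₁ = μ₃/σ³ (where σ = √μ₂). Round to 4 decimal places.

0.3120

σ = √μ₂ = √139.0041 = 11.79000
σ³ = μ₂^(3/2) = 1638.85834
γ₁ = μ₃/σ³ = 511.3 / 1638.85834 ≈ 0.3120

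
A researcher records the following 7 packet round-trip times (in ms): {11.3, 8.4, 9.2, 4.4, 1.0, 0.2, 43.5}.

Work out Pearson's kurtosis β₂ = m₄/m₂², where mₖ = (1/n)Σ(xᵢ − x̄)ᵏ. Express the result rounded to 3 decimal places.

4.469

x̄ = 11.1429
Σ(xᵢ − x̄)² = 1326.3971 ⇒ m₂ = 189.48531
Σ(xᵢ − x̄)⁴ = 1123237.8903 ⇒ m₄ = 160462.55576
m₂² = 35904.68124
β₂ = m₄/m₂² = 160462.55576 / 35904.68124 ≈ 4.469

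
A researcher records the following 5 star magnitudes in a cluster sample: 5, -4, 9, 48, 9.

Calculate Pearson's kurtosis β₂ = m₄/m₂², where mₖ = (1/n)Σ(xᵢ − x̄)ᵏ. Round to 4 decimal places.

2.9553

x̄ = 13.4000
Σ(xᵢ − x̄)² = 1609.2000 ⇒ m₂ = 321.84000
Σ(xᵢ − x̄)⁴ = 1530584.0160 ⇒ m₄ = 306116.80320
m₂² = 103580.98560
β₂ = m₄/m₂² = 306116.80320 / 103580.98560 ≈ 2.9553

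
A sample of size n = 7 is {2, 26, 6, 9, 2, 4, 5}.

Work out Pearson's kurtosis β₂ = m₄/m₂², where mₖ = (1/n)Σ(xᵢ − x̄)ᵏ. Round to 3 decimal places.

x̄ = 7.7143
Σ(xᵢ − x̄)² = 425.4286 ⇒ m₂ = 60.77551
Σ(xᵢ − x̄)⁴ = 114189.9417 ⇒ m₄ = 16312.84881
m₂² = 3693.66264
β₂ = m₄/m₂² = 16312.84881 / 3693.66264 ≈ 4.416

4.416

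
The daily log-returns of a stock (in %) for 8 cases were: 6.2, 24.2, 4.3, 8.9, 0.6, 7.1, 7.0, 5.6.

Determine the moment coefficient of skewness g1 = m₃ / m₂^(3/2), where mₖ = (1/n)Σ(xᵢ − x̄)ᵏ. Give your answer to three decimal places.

1.690

x̄ = (6.2 + 24.2 + 4.3 + 8.9 + 0.6 + 7.1 + 7.0 + 5.6) / 8 = 7.9875
deviations (xᵢ − x̄): -1.7875, 16.2125, -3.6875, 0.9125, -7.3875, -0.8875, -0.9875, -2.3875
Σ(xᵢ − x̄)² = 342.5087 ⇒ m₂ = 342.5087/8 = 42.81359
Σ(xᵢ − x̄)³ = 3787.8391 ⇒ m₃ = 3787.8391/8 = 473.47989
m₂^(3/2) = 42.81359^(1.5) = 280.13832
g1 = m₃ / m₂^(3/2) = 473.47989 / 280.13832 ≈ 1.690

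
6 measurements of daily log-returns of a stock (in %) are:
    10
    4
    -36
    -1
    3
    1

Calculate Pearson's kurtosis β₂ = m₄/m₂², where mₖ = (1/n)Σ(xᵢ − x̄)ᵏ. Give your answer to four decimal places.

3.8656

x̄ = -3.1667
Σ(xᵢ − x̄)² = 1362.8333 ⇒ m₂ = 227.13889
Σ(xᵢ − x̄)⁴ = 1196605.4861 ⇒ m₄ = 199434.24769
m₂² = 51592.07485
β₂ = m₄/m₂² = 199434.24769 / 51592.07485 ≈ 3.8656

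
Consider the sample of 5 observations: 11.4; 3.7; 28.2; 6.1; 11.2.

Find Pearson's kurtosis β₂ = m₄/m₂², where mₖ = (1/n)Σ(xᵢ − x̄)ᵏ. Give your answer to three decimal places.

2.716

x̄ = 12.1200
Σ(xᵢ − x̄)² = 367.0680 ⇒ m₂ = 73.41360
Σ(xᵢ − x̄)⁴ = 73197.2345 ⇒ m₄ = 14639.44689
m₂² = 5389.55666
β₂ = m₄/m₂² = 14639.44689 / 5389.55666 ≈ 2.716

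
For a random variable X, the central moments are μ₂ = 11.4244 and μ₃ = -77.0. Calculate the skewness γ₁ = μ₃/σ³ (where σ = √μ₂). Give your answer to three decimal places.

-1.994

σ = √μ₂ = √11.4244 = 3.38000
σ³ = μ₂^(3/2) = 38.61447
γ₁ = μ₃/σ³ = -77.0 / 38.61447 ≈ -1.994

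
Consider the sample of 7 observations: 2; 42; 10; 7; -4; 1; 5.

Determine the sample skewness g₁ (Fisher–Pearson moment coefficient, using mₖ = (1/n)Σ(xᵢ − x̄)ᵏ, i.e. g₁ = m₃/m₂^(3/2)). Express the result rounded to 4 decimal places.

1.6717

x̄ = (2 + 42 + 10 + 7 - 4 + 1 + 5) / 7 = 9.0000
deviations (xᵢ − x̄): -7.0000, 33.0000, 1.0000, -2.0000, -13.0000, -8.0000, -4.0000
Σ(xᵢ − x̄)² = 1392.0000 ⇒ m₂ = 1392.0000/7 = 198.85714
Σ(xᵢ − x̄)³ = 32814.0000 ⇒ m₃ = 32814.0000/7 = 4687.71429
m₂^(3/2) = 198.85714^(1.5) = 2804.21813
g₁ = m₃ / m₂^(3/2) = 4687.71429 / 2804.21813 ≈ 1.6717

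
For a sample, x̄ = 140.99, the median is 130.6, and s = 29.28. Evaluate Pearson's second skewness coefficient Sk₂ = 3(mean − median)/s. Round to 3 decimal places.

Sk₂ = 3(140.99 − 130.6) / 29.28 = 3 × 10.3900 / 29.28
    = 31.1700 / 29.28 ≈ 1.065

1.065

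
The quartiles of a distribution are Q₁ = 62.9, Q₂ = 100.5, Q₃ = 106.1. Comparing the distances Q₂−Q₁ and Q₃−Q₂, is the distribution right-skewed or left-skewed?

Q₂ − Q₁ = 37.6;  Q₃ − Q₂ = 5.6
Q₂ − Q₁ > Q₃ − Q₂ ⇒ the lower half is more spread out ⇒ left-skewed.

left-skewed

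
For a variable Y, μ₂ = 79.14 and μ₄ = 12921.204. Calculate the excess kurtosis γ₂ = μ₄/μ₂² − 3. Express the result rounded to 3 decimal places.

-0.937

μ₂² = 79.14² = 6263.13960
μ₄/μ₂² = 12921.204 / 6263.13960 = 2.06306
γ₂ = 2.06306 − 3 ≈ -0.937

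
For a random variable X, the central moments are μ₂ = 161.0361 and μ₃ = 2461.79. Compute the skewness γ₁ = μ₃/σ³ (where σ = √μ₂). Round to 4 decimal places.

σ = √μ₂ = √161.0361 = 12.69000
σ³ = μ₂^(3/2) = 2043.54811
γ₁ = μ₃/σ³ = 2461.79 / 2043.54811 ≈ 1.2047

1.2047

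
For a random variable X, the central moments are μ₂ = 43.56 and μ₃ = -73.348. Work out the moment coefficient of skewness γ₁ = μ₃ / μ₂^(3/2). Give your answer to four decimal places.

σ = √μ₂ = √43.56 = 6.60000
σ³ = μ₂^(3/2) = 287.49600
γ₁ = μ₃/σ³ = -73.348 / 287.49600 ≈ -0.2551

-0.2551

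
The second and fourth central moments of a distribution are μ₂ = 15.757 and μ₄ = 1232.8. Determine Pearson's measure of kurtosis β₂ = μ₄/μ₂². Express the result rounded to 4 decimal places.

μ₂² = 15.757² = 248.28305
μ₄/μ₂² = 1232.8 / 248.28305 = 4.96530
β₂ ≈ 4.9653

4.9653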